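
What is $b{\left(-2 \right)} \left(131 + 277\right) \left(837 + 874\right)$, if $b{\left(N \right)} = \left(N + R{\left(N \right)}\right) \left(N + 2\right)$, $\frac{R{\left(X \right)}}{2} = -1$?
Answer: $0$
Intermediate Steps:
$R{\left(X \right)} = -2$ ($R{\left(X \right)} = 2 \left(-1\right) = -2$)
$b{\left(N \right)} = \left(-2 + N\right) \left(2 + N\right)$ ($b{\left(N \right)} = \left(N - 2\right) \left(N + 2\right) = \left(-2 + N\right) \left(2 + N\right)$)
$b{\left(-2 \right)} \left(131 + 277\right) \left(837 + 874\right) = \left(-4 + \left(-2\right)^{2}\right) \left(131 + 277\right) \left(837 + 874\right) = \left(-4 + 4\right) 408 \cdot 1711 = 0 \cdot 698088 = 0$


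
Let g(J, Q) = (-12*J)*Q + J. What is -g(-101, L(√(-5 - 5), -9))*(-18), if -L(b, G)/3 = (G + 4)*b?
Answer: -1818 + 327240*I*√10 ≈ -1818.0 + 1.0348e+6*I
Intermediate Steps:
L(b, G) = -3*b*(4 + G) (L(b, G) = -3*(G + 4)*b = -3*(4 + G)*b = -3*b*(4 + G))
g(J, Q) = J - 12*J*Q (g(J, Q) = -12*J*Q + J = J - 12*J*Q)
-g(-101, L(√(-5 - 5), -9))*(-18) = -(-101)*(1 - (-36)*√(-5 - 5)*(4 - 9))*(-18) = -(-101)*(1 - (-36)*√(-10)*(-5))*(-18) = -(-101)*(1 - (-36)*I*√10*(-5))*(-18) = -(-101)*(1 - 180*I*√10)*(-18) = -(-101 + 18180*I*√10)*(-18) = (101 - 18180*I*√10)*(-18) = -1818 + 327240*I*√10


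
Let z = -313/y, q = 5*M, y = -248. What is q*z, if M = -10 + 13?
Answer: 4695/248 ≈ 18.931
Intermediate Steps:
M = 3
q = 15 (q = 5*3 = 15)
z = 313/248 (z = -313/(-248) = -313*(-1/248) = 313/248 ≈ 1.2621)
q*z = 15*(313/248) = 4695/248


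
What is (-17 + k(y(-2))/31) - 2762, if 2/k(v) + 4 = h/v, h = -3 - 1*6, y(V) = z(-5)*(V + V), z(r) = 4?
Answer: -4738227/1705 ≈ -2779.0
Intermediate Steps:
y(V) = 8*V (y(V) = 4*(V + V) = 4*(2*V) = 8*V)
h = -9 (h = -3 - 6 = -9)
k(v) = 2/(-4 - 9/v)
(-17 + k(y(-2))/31) - 2762 = (-17 - 2*8*(-2)/(9 + 4*(8*(-2)))/31) - 2762 = (-17 - 2*(-16)/(9 + 4*(-16))*(1/31)) - 2762 = (-17 - 2*(-16)/(9 - 64)*(1/31)) - 2762 = (-17 - 2*(-16)/(-55)*(1/31)) - 2762 = (-17 - 2*(-16)*(-1/55)*(1/31)) - 2762 = (-17 - 32/55*1/31) - 2762 = (-17 - 32/1705) - 2762 = -29017/1705 - 2762 = -4738227/1705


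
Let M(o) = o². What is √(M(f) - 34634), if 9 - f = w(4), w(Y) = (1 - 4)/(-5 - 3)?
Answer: I*√2211815/8 ≈ 185.9*I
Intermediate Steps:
w(Y) = 3/8 (w(Y) = -3/(-8) = -3*(-⅛) = 3/8)
f = 69/8 (f = 9 - 1*3/8 = 9 - 3/8 = 69/8 ≈ 8.6250)
√(M(f) - 34634) = √((69/8)² - 34634) = √(4761/64 - 34634) = √(-2211815/64) = I*√2211815/8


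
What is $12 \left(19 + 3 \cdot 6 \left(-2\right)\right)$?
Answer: $-204$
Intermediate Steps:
$12 \left(19 + 3 \cdot 6 \left(-2\right)\right) = 12 \left(19 + 18 \left(-2\right)\right) = 12 \left(19 - 36\right) = 12 \left(-17\right) = -204$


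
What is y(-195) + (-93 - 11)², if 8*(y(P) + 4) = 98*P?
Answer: 33693/4 ≈ 8423.3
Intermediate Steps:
y(P) = -4 + 49*P/4 (y(P) = -4 + (98*P)/8 = -4 + 49*P/4)
y(-195) + (-93 - 11)² = (-4 + (49/4)*(-195)) + (-93 - 11)² = (-4 - 9555/4) + (-104)² = -9571/4 + 10816 = 33693/4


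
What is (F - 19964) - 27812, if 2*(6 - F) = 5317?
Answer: -100857/2 ≈ -50429.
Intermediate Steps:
F = -5305/2 (F = 6 - 1/2*5317 = 6 - 5317/2 = -5305/2 ≈ -2652.5)
(F - 19964) - 27812 = (-5305/2 - 19964) - 27812 = -45233/2 - 27812 = -100857/2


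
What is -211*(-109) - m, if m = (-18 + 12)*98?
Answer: 23587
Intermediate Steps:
m = -588 (m = -6*98 = -588)
-211*(-109) - m = -211*(-109) - 1*(-588) = 22999 + 588 = 23587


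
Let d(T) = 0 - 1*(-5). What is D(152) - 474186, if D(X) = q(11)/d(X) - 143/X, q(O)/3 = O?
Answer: -360377059/760 ≈ -4.7418e+5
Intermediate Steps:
q(O) = 3*O
d(T) = 5 (d(T) = 0 + 5 = 5)
D(X) = 33/5 - 143/X (D(X) = (3*11)/5 - 143/X = 33*(⅕) - 143/X = 33/5 - 143/X)
D(152) - 474186 = (33/5 - 143/152) - 474186 = 4301/760 - 474186 = -360377059/760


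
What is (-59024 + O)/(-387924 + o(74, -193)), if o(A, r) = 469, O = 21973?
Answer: 37051/387455 ≈ 0.095627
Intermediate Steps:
(-59024 + O)/(-387924 + o(74, -193)) = (-59024 + 21973)/(-387924 + 469) = -37051/(-387455) = -37051*(-1/387455) = 37051/387455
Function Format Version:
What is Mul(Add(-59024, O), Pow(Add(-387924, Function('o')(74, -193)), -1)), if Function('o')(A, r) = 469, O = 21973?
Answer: Rational(37051, 387455) ≈ 0.095627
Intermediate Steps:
Mul(Add(-59024, O), Pow(Add(-387924, Function('o')(74, -193)), -1)) = Mul(Add(-59024, 21973), Pow(Add(-387924, 469), -1)) = Mul(-37051, Pow(-387455, -1)) = Mul(-37051, Rational(-1, 387455)) = Rational(37051, 387455)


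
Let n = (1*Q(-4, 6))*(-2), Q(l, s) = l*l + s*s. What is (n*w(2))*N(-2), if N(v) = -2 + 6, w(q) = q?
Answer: -832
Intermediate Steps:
N(v) = 4
Q(l, s) = l² + s²
n = -104 (n = (1*((-4)² + 6²))*(-2) = (1*(16 + 36))*(-2) = (1*52)*(-2) = 52*(-2) = -104)
(n*w(2))*N(-2) = -104*2*4 = -208*4 = -832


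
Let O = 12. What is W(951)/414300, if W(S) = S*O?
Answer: 951/34525 ≈ 0.027545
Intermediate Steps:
W(S) = 12*S (W(S) = S*12 = 12*S)
W(951)/414300 = (12*951)/414300 = 11412*(1/414300) = 951/34525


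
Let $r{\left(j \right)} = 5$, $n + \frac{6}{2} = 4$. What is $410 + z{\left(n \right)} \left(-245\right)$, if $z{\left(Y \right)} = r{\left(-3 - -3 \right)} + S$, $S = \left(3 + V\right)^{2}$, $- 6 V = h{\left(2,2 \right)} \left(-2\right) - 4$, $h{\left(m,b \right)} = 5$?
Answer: $- \frac{70055}{9} \approx -7783.9$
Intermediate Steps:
$n = 1$ ($n = -3 + 4 = 1$)
$V = \frac{7}{3}$ ($V = - \frac{5 \left(-2\right) - 4}{6} = - \frac{-10 - 4}{6} = \left(- \frac{1}{6}\right) \left(-14\right) = \frac{7}{3} \approx 2.3333$)
$S = \frac{256}{9}$ ($S = \left(3 + \frac{7}{3}\right)^{2} = \left(\frac{16}{3}\right)^{2} = \frac{256}{9} \approx 28.444$)
$z{\left(Y \right)} = \frac{301}{9}$ ($z{\left(Y \right)} = 5 + \frac{256}{9} = \frac{301}{9}$)
$410 + z{\left(n \right)} \left(-245\right) = 410 + \frac{301}{9} \left(-245\right) = 410 - \frac{73745}{9} = - \frac{70055}{9}$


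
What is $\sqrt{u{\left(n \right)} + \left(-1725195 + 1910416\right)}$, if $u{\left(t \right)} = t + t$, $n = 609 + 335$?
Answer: $\sqrt{187109} \approx 432.56$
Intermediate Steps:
$n = 944$
$u{\left(t \right)} = 2 t$
$\sqrt{u{\left(n \right)} + \left(-1725195 + 1910416\right)} = \sqrt{2 \cdot 944 + \left(-1725195 + 1910416\right)} = \sqrt{1888 + 185221} = \sqrt{187109}$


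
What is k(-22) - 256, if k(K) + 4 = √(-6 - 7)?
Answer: -260 + I*√13 ≈ -260.0 + 3.6056*I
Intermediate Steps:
k(K) = -4 + I*√13 (k(K) = -4 + √(-6 - 7) = -4 + √(-13) = -4 + I*√13)
k(-22) - 256 = (-4 + I*√13) - 256 = -260 + I*√13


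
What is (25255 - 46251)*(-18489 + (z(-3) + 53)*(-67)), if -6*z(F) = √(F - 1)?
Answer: 462751840 - 1406732*I/3 ≈ 4.6275e+8 - 4.6891e+5*I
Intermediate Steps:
z(F) = -√(-1 + F)/6 (z(F) = -√(F - 1)/6 = -√(-1 + F)/6)
(25255 - 46251)*(-18489 + (z(-3) + 53)*(-67)) = (25255 - 46251)*(-18489 + (-√(-1 - 3)/6 + 53)*(-67)) = -20996*(-18489 + (-I/3 + 53)*(-67)) = -20996*(-18489 + (53 - I/3)*(-67)) = -20996*(-18489 + (-3551 + 67*I/3)) = -20996*(-22040 + 67*I/3) = 462751840 - 1406732*I/3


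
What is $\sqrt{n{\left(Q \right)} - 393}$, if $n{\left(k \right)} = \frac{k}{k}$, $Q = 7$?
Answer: $14 i \sqrt{2} \approx 19.799 i$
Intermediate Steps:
$n{\left(k \right)} = 1$
$\sqrt{n{\left(Q \right)} - 393} = \sqrt{1 - 393} = \sqrt{-392} = 14 i \sqrt{2}$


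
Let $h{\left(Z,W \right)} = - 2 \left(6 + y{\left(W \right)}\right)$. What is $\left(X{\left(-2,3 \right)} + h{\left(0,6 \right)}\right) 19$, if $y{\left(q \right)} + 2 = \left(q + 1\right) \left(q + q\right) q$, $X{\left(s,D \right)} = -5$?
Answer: $-19399$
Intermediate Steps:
$y{\left(q \right)} = -2 + 2 q^{2} \left(1 + q\right)$ ($y{\left(q \right)} = -2 + \left(q + 1\right) \left(q + q\right) q = -2 + \left(1 + q\right) 2 q q = -2 + 2 q \left(1 + q\right) q = -2 + 2 q^{2} \left(1 + q\right)$)
$h{\left(Z,W \right)} = -8 - 4 W^{2} - 4 W^{3}$ ($h{\left(Z,W \right)} = - 2 \left(6 + \left(-2 + 2 W^{2} + 2 W^{3}\right)\right) = - 2 \left(4 + 2 W^{2} + 2 W^{3}\right) = -8 - 4 W^{2} - 4 W^{3}$)
$\left(X{\left(-2,3 \right)} + h{\left(0,6 \right)}\right) 19 = \left(-5 - \left(8 + 144 + 864\right)\right) 19 = \left(-5 - 1016\right) 19 = \left(-1021\right) 19 = -19399$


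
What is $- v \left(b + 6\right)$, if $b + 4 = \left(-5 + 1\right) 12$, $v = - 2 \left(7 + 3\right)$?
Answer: $-920$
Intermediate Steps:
$v = -20$ ($v = \left(-2\right) 10 = -20$)
$b = -52$ ($b = -4 + \left(-5 + 1\right) 12 = -4 - 48 = -52$)
$- v \left(b + 6\right) = - \left(-20\right) \left(-52 + 6\right) = - \left(-20\right) \left(-46\right) = \left(-1\right) 920 = -920$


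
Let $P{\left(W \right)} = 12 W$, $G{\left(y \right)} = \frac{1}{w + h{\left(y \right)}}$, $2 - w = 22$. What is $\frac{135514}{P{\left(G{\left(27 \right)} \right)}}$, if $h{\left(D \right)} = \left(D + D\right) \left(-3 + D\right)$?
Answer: $\frac{43228966}{3} \approx 1.441 \cdot 10^{7}$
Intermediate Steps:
$w = -20$ ($w = 2 - 22 = -20$)
$h{\left(D \right)} = 2 D \left(-3 + D\right)$
$G{\left(y \right)} = \frac{1}{-20 + 2 y \left(-3 + y\right)}$
$\frac{135514}{P{\left(G{\left(27 \right)} \right)}} = \frac{135514}{12 \frac{1}{2 \left(-10 + 27 \left(-3 + 27\right)\right)}} = \frac{135514}{12 \frac{1}{2 \left(-10 + 27 \cdot 24\right)}} = \frac{135514}{12 \frac{1}{2 \left(-10 + 648\right)}} = \frac{135514}{12 \frac{1}{2 \cdot 638}} = \frac{135514}{12 \cdot \frac{1}{2} \cdot \frac{1}{638}} = \frac{135514}{12 \cdot \frac{1}{1276}} = \frac{135514}{\frac{3}{319}} = 135514 \cdot \frac{319}{3} = \frac{43228966}{3}$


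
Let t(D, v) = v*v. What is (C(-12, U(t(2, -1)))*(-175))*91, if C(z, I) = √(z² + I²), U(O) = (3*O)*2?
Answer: -95550*√5 ≈ -2.1366e+5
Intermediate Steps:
t(D, v) = v²
U(O) = 6*O
C(z, I) = √(I² + z²)
(C(-12, U(t(2, -1)))*(-175))*91 = (√((6*(-1)²)² + (-12)²)*(-175))*91 = (√((6*1)² + 144)*(-175))*91 = (√(6² + 144)*(-175))*91 = (√(36 + 144)*(-175))*91 = (√180*(-175))*91 = ((6*√5)*(-175))*91 = -1050*√5*91 = -95550*√5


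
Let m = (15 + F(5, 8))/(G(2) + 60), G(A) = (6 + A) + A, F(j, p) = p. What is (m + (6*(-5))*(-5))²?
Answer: 110733529/4900 ≈ 22599.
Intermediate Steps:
G(A) = 6 + 2*A
m = 23/70 (m = (15 + 8)/((6 + 2*2) + 60) = 23/((6 + 4) + 60) = 23/(10 + 60) = 23/70 ≈ 0.32857)
(m + (6*(-5))*(-5))² = (23/70 + (6*(-5))*(-5))² = (23/70 - 30*(-5))² = (23/70 + 150)² = (10523/70)² = 110733529/4900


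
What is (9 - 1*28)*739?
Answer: -14041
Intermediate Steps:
(9 - 1*28)*739 = (9 - 28)*739 = -19*739 = -14041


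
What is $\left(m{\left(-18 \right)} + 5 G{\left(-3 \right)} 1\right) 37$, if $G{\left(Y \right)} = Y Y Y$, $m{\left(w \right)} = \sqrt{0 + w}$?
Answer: $-4995 + 111 i \sqrt{2} \approx -4995.0 + 156.98 i$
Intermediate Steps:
$m{\left(w \right)} = \sqrt{w}$
$G{\left(Y \right)} = Y^{3}$ ($G{\left(Y \right)} = Y^{2} Y = Y^{3}$)
$\left(m{\left(-18 \right)} + 5 G{\left(-3 \right)} 1\right) 37 = \left(\sqrt{-18} + 5 \left(-3\right)^{3} \cdot 1\right) 37 = \left(3 i \sqrt{2} + 5 \left(-27\right) 1\right) 37 = \left(3 i \sqrt{2} - 135\right) 37 = \left(-135 + 3 i \sqrt{2}\right) 37 = -4995 + 111 i \sqrt{2}$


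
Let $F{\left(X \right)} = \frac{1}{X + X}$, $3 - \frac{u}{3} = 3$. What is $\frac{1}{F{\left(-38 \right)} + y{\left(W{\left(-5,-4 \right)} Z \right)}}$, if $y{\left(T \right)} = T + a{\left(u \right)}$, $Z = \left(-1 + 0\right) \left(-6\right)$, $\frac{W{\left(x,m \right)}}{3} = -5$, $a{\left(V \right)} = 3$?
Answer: $- \frac{76}{6613} \approx -0.011493$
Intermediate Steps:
$u = 0$ ($u = 9 - 9 = 0$)
$W{\left(x,m \right)} = -15$ ($W{\left(x,m \right)} = 3 \left(-5\right) = -15$)
$F{\left(X \right)} = \frac{1}{2 X}$
$Z = 6$ ($Z = \left(-1\right) \left(-6\right) = 6$)
$y{\left(T \right)} = 3 + T$ ($y{\left(T \right)} = T + 3 = 3 + T$)
$\frac{1}{F{\left(-38 \right)} + y{\left(W{\left(-5,-4 \right)} Z \right)}} = \frac{1}{\frac{1}{2 \left(-38\right)} + \left(3 - 90\right)} = \frac{1}{\frac{1}{2} \left(- \frac{1}{38}\right) + \left(3 - 90\right)} = \frac{1}{- \frac{1}{76} - 87} = \frac{1}{- \frac{6613}{76}} = - \frac{76}{6613}$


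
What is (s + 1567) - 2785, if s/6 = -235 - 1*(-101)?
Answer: -2022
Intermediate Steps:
s = -804 (s = 6*(-235 - 1*(-101)) = 6*(-235 + 101) = 6*(-134) = -804)
(s + 1567) - 2785 = (-804 + 1567) - 2785 = 763 - 2785 = -2022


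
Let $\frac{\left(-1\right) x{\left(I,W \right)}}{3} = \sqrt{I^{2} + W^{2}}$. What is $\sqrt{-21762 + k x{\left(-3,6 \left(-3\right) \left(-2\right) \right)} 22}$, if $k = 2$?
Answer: $3 \sqrt{-2418 - 44 \sqrt{145}} \approx 162.88 i$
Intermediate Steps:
$x{\left(I,W \right)} = - 3 \sqrt{I^{2} + W^{2}}$
$\sqrt{-21762 + k x{\left(-3,6 \left(-3\right) \left(-2\right) \right)} 22} = \sqrt{-21762 + 2 \left(- 3 \sqrt{\left(-3\right)^{2} + \left(6 \left(-3\right) \left(-2\right)\right)^{2}}\right) 22} = \sqrt{-21762 + 2 \left(- 3 \sqrt{9 + \left(\left(-18\right) \left(-2\right)\right)^{2}}\right) 22} = \sqrt{-21762 + 2 \left(- 3 \sqrt{9 + 36^{2}}\right) 22} = \sqrt{-21762 + 2 \left(- 3 \sqrt{9 + 1296}\right) 22} = \sqrt{-21762 + 2 \left(- 3 \sqrt{1305}\right) 22} = \sqrt{-21762 + 2 \left(- 3 \cdot 3 \sqrt{145}\right) 22} = \sqrt{-21762 + 2 \left(- 9 \sqrt{145}\right) 22} = \sqrt{-21762 + - 18 \sqrt{145} \cdot 22} = \sqrt{-21762 - 396 \sqrt{145}}$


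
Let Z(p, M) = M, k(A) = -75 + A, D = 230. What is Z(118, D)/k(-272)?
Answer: -230/347 ≈ -0.66282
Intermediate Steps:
Z(118, D)/k(-272) = 230/(-75 - 272) = 230/(-347) = 230*(-1/347) = -230/347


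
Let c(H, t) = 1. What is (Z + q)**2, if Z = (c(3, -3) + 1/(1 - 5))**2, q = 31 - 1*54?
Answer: 128881/256 ≈ 503.44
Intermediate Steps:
q = -23 (q = 31 - 54 = -23)
Z = 9/16 (Z = (1 + 1/(1 - 5))**2 = (1 + 1/(-4))**2 = (1 - 1/4)**2 = (3/4)**2 = 9/16 ≈ 0.56250)
(Z + q)**2 = (9/16 - 23)**2 = (-359/16)**2 = 128881/256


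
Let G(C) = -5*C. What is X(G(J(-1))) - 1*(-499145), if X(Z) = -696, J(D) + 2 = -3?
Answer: 498449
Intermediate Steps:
J(D) = -5 (J(D) = -2 - 3 = -5)
X(G(J(-1))) - 1*(-499145) = -696 - 1*(-499145) = -696 + 499145 = 498449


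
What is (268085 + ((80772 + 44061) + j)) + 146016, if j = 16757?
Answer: 555691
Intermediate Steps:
(268085 + ((80772 + 44061) + j)) + 146016 = (268085 + ((80772 + 44061) + 16757)) + 146016 = (268085 + (124833 + 16757)) + 146016 = (268085 + 141590) + 146016 = 409675 + 146016 = 555691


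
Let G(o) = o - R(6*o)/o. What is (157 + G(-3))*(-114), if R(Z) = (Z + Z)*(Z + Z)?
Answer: -66804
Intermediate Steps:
R(Z) = 4*Z**2 (R(Z) = (2*Z)*(2*Z) = 4*Z**2)
G(o) = -143*o (G(o) = o - 4*(6*o)**2/o = o - 4*(36*o**2)/o = o - 144*o**2/o = o - 144*o = -143*o)
(157 + G(-3))*(-114) = (157 - 143*(-3))*(-114) = (157 + 429)*(-114) = 586*(-114) = -66804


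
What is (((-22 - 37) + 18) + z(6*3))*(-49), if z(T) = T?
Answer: 1127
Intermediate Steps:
(((-22 - 37) + 18) + z(6*3))*(-49) = (((-22 - 37) + 18) + 6*3)*(-49) = ((-59 + 18) + 18)*(-49) = (-41 + 18)*(-49) = -23*(-49) = 1127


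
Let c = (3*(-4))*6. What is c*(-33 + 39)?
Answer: -432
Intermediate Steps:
c = -72 (c = -12*6 = -72)
c*(-33 + 39) = -72*(-33 + 39) = -72*6 = -432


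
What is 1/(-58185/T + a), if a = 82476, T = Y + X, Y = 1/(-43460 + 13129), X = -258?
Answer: 7825399/647172417159 ≈ 1.2092e-5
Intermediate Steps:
Y = -1/30331 (Y = 1/(-30331) = -1/30331 ≈ -3.2970e-5)
T = -7825399/30331 (T = -1/30331 - 258 = -7825399/30331 ≈ -258.00)
1/(-58185/T + a) = 1/(-58185/(-7825399/30331) + 82476) = 1/(-58185*(-30331/7825399) + 82476) = 1/(1764809235/7825399 + 82476) = 1/(647172417159/7825399) = 7825399/647172417159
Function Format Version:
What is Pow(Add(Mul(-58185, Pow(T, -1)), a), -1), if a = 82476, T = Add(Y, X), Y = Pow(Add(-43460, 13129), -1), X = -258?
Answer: Rational(7825399, 647172417159) ≈ 1.2092e-5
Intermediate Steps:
Y = Rational(-1, 30331) (Y = Pow(-30331, -1) = Rational(-1, 30331) ≈ -3.2970e-5)
T = Rational(-7825399, 30331) (T = Add(Rational(-1, 30331), -258) = Rational(-7825399, 30331) ≈ -258.00)
Pow(Add(Mul(-58185, Pow(T, -1)), a), -1) = Pow(Add(Mul(-58185, Pow(Rational(-7825399, 30331), -1)), 82476), -1) = Pow(Add(Mul(-58185, Rational(-30331, 7825399)), 82476), -1) = Pow(Add(Rational(1764809235, 7825399), 82476), -1) = Pow(Rational(647172417159, 7825399), -1) = Rational(7825399, 647172417159)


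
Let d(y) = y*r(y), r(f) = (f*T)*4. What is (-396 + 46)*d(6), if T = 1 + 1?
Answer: -100800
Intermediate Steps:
T = 2
r(f) = 8*f (r(f) = (f*2)*4 = (2*f)*4 = 8*f)
d(y) = 8*y**2 (d(y) = y*(8*y) = 8*y**2)
(-396 + 46)*d(6) = (-396 + 46)*(8*6**2) = -2800*36 = -350*288 = -100800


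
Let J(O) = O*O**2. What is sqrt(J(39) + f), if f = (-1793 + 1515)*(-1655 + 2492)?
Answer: 3*I*sqrt(19263) ≈ 416.37*I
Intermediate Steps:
J(O) = O**3
f = -232686 (f = -278*837 = -232686)
sqrt(J(39) + f) = sqrt(39**3 - 232686) = sqrt(59319 - 232686) = sqrt(-173367) = 3*I*sqrt(19263)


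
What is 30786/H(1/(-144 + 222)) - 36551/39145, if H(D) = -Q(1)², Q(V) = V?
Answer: -1205154521/39145 ≈ -30787.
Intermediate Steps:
H(D) = -1 (H(D) = -1*1² = -1*1 = -1)
30786/H(1/(-144 + 222)) - 36551/39145 = 30786/(-1) - 36551/39145 = 30786*(-1) - 36551*1/39145 = -30786 - 36551/39145 = -1205154521/39145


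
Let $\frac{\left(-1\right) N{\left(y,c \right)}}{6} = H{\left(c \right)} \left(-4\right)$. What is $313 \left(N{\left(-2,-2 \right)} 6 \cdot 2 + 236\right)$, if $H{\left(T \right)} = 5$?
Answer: $524588$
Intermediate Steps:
$N{\left(y,c \right)} = 120$ ($N{\left(y,c \right)} = - 6 \cdot 5 \left(-4\right) = \left(-6\right) \left(-20\right) = 120$)
$313 \left(N{\left(-2,-2 \right)} 6 \cdot 2 + 236\right) = 313 \left(120 \cdot 6 \cdot 2 + 236\right) = 313 \left(720 \cdot 2 + 236\right) = 313 \left(1440 + 236\right) = 313 \cdot 1676 = 524588$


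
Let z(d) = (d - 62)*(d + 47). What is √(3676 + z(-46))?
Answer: 4*√223 ≈ 59.733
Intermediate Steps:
z(d) = (-62 + d)*(47 + d)
√(3676 + z(-46)) = √(3676 + (-2914 + (-46)² - 15*(-46))) = √(3676 + (-2914 + 2116 + 690)) = √(3676 - 108) = √3568 = 4*√223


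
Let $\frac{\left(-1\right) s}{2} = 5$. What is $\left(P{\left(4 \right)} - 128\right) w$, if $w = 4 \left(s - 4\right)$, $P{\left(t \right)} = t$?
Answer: $6944$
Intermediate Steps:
$s = -10$ ($s = \left(-2\right) 5 = -10$)
$w = -56$ ($w = 4 \left(-10 - 4\right) = 4 \left(-14\right) = -56$)
$\left(P{\left(4 \right)} - 128\right) w = \left(4 - 128\right) \left(-56\right) = \left(-124\right) \left(-56\right) = 6944$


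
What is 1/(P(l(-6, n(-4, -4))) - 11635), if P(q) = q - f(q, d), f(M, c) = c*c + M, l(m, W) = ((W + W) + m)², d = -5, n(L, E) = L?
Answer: -1/11660 ≈ -8.5763e-5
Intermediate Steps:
l(m, W) = (m + 2*W)² (l(m, W) = (2*W + m)² = (m + 2*W)²)
f(M, c) = M + c² (f(M, c) = c² + M = M + c²)
P(q) = -25 (P(q) = q - (q + (-5)²) = q - (q + 25) = q - (25 + q) = q + (-25 - q) = -25)
1/(P(l(-6, n(-4, -4))) - 11635) = 1/(-25 - 11635) = 1/(-11660) = -1/11660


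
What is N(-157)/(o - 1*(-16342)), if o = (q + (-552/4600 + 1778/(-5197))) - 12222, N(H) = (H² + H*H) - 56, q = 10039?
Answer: 1066294475/306591339 ≈ 3.4779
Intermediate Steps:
N(H) = -56 + 2*H² (N(H) = (H² + H²) - 56 = 2*H² - 56 = -56 + 2*H²)
o = -283686316/129925 (o = (10039 + (-552/4600 + 1778/(-5197))) - 12222 = (10039 + (-552*1/4600 + 1778*(-1/5197))) - 12222 = (10039 + (-3/25 - 1778/5197)) - 12222 = (10039 - 60041/129925) - 12222 = 1304257034/129925 - 12222 = -283686316/129925 ≈ -2183.5)
N(-157)/(o - 1*(-16342)) = (-56 + 2*(-157)²)/(-283686316/129925 - 1*(-16342)) = (-56 + 2*24649)/(-283686316/129925 + 16342) = (-56 + 49298)/(1839548034/129925) = 49242*(129925/1839548034) = 1066294475/306591339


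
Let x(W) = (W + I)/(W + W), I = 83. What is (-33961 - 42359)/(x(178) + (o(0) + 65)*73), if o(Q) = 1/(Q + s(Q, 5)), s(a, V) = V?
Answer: -135849600/8473393 ≈ -16.033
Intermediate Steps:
o(Q) = 1/(5 + Q) (o(Q) = 1/(Q + 5) = 1/(5 + Q))
x(W) = (83 + W)/(2*W) (x(W) = (W + 83)/(W + W) = (83 + W)/((2*W)) = (83 + W)*(1/(2*W)) = (83 + W)/(2*W))
(-33961 - 42359)/(x(178) + (o(0) + 65)*73) = (-33961 - 42359)/((½)*(83 + 178)/178 + (1/(5 + 0) + 65)*73) = -76320/((½)*(1/178)*261 + (1/5 + 65)*73) = -76320/(261/356 + (⅕ + 65)*73) = -76320/(261/356 + (326/5)*73) = -76320/(261/356 + 23798/5) = -76320/8473393/1780 = -76320*1780/8473393 = -135849600/8473393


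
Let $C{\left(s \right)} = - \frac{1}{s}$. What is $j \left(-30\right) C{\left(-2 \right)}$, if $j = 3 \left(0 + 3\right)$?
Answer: $-135$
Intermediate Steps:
$j = 9$ ($j = 3 \cdot 3 = 9$)
$j \left(-30\right) C{\left(-2 \right)} = 9 \left(-30\right) \left(- \frac{1}{-2}\right) = - 270 \left(\left(-1\right) \left(- \frac{1}{2}\right)\right) = \left(-270\right) \frac{1}{2} = -135$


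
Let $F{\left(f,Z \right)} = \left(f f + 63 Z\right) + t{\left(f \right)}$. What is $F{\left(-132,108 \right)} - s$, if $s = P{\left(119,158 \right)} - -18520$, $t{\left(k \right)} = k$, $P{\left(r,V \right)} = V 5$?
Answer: $4786$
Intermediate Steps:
$P{\left(r,V \right)} = 5 V$
$F{\left(f,Z \right)} = f + f^{2} + 63 Z$ ($F{\left(f,Z \right)} = \left(f f + 63 Z\right) + f = \left(f^{2} + 63 Z\right) + f = f + f^{2} + 63 Z$)
$s = 19310$ ($s = 5 \cdot 158 - -18520 = 790 + 18520 = 19310$)
$F{\left(-132,108 \right)} - s = \left(-132 + \left(-132\right)^{2} + 63 \cdot 108\right) - 19310 = \left(-132 + 17424 + 6804\right) - 19310 = 24096 - 19310 = 4786$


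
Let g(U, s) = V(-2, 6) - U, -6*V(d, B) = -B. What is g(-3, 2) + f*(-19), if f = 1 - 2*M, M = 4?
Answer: 137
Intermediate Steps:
f = -7 (f = 1 - 2*4 = 1 - 8 = -7)
V(d, B) = B/6 (V(d, B) = -(-1)*B/6 = B/6)
g(U, s) = 1 - U (g(U, s) = (⅙)*6 - U = 1 - U)
g(-3, 2) + f*(-19) = (1 - 1*(-3)) - 7*(-19) = (1 + 3) + 133 = 4 + 133 = 137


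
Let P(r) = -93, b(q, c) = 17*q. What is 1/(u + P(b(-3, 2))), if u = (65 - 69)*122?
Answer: -1/581 ≈ -0.0017212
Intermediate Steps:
u = -488 (u = -4*122 = -488)
1/(u + P(b(-3, 2))) = 1/(-488 - 93) = 1/(-581) = -1/581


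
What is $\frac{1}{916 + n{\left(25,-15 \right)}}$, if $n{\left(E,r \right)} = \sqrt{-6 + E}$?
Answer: $\frac{916}{839037} - \frac{\sqrt{19}}{839037} \approx 0.0010865$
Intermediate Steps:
$\frac{1}{916 + n{\left(25,-15 \right)}} = \frac{1}{916 + \sqrt{-6 + 25}} = \frac{1}{916 + \sqrt{19}}$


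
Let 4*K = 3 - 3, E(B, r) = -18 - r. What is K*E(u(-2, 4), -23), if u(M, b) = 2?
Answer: 0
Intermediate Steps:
K = 0 (K = (3 - 3)/4 = (1/4)*0 = 0)
K*E(u(-2, 4), -23) = 0*(-18 - 1*(-23)) = 0*(-18 + 23) = 0*5 = 0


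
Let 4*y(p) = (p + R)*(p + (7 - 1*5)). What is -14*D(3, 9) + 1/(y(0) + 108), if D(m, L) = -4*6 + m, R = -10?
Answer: 30283/103 ≈ 294.01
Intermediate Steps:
y(p) = (-10 + p)*(2 + p)/4 (y(p) = ((p - 10)*(p + (7 - 1*5)))/4 = ((-10 + p)*(p + (7 - 5)))/4 = ((-10 + p)*(p + 2))/4 = ((-10 + p)*(2 + p))/4 = (-10 + p)*(2 + p)/4)
D(m, L) = -24 + m
-14*D(3, 9) + 1/(y(0) + 108) = -14*(-24 + 3) + 1/((-5 - 2*0 + (¼)*0²) + 108) = -14*(-21) + 1/((-5 + 0 + (¼)*0) + 108) = 294 + 1/((-5 + 0 + 0) + 108) = 294 + 1/(-5 + 108) = 294 + 1/103 = 30283/103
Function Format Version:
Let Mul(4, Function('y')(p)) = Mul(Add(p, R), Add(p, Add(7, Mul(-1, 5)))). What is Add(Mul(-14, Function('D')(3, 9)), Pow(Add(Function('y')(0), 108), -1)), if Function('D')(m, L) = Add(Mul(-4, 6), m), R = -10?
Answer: Rational(30283, 103) ≈ 294.01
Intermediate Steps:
Function('y')(p) = Mul(Rational(1, 4), Add(-10, p), Add(2, p)) (Function('y')(p) = Mul(Rational(1, 4), Mul(Add(p, -10), Add(p, Add(7, Mul(-1, 5))))) = Mul(Rational(1, 4), Mul(Add(-10, p), Add(p, Add(7, -5)))) = Mul(Rational(1, 4), Mul(Add(-10, p), Add(p, 2))) = Mul(Rational(1, 4), Mul(Add(-10, p), Add(2, p))) = Mul(Rational(1, 4), Add(-10, p), Add(2, p)))
Function('D')(m, L) = Add(-24, m)
Add(Mul(-14, Function('D')(3, 9)), Pow(Add(Function('y')(0), 108), -1)) = Add(Mul(-14, Add(-24, 3)), Pow(Add(Add(-5, Mul(-2, 0), Mul(Rational(1, 4), Pow(0, 2))), 108), -1)) = Add(Mul(-14, -21), Pow(Add(Add(-5, 0, Mul(Rational(1, 4), 0)), 108), -1)) = Add(294, Pow(Add(Add(-5, 0, 0), 108), -1)) = Add(294, Pow(Add(-5, 108), -1)) = Add(294, Pow(103, -1)) = Add(294, Rational(1, 103)) = Rational(30283, 103)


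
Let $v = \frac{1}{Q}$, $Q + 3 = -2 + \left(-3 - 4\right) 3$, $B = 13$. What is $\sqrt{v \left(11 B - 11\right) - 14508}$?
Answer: $\frac{i \sqrt{2452710}}{13} \approx 120.47 i$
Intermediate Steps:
$Q = -26$ ($Q = -3 + \left(-2 + \left(-3 - 4\right) 3\right) = -3 - 23 = -26$)
$v = - \frac{1}{26}$ ($v = \frac{1}{-26} = - \frac{1}{26} \approx -0.038462$)
$\sqrt{v \left(11 B - 11\right) - 14508} = \sqrt{- \frac{11 \cdot 13 - 11}{26} - 14508} = \sqrt{- \frac{143 - 11}{26} - 14508} = \sqrt{\left(- \frac{1}{26}\right) 132 - 14508} = \sqrt{- \frac{66}{13} - 14508} = \sqrt{- \frac{188670}{13}} = \frac{i \sqrt{2452710}}{13}$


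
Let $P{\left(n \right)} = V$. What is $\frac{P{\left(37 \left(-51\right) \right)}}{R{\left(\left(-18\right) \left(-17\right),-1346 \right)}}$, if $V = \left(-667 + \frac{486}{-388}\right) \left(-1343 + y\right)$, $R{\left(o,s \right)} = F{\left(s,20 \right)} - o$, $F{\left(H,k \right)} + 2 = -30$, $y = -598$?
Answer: $- \frac{251633181}{65572} \approx -3837.5$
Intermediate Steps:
$F{\left(H,k \right)} = -32$ ($F{\left(H,k \right)} = -2 - 30 = -32$)
$R{\left(o,s \right)} = -32 - o$
$V = \frac{251633181}{194}$ ($V = \left(-667 + \frac{486}{-388}\right) \left(-1343 - 598\right) = \left(-667 + 486 \left(- \frac{1}{388}\right)\right) \left(-1941\right) = \left(-667 - \frac{243}{194}\right) \left(-1941\right) = \left(- \frac{129641}{194}\right) \left(-1941\right) = \frac{251633181}{194} \approx 1.2971 \cdot 10^{6}$)
$P{\left(n \right)} = \frac{251633181}{194}$
$\frac{P{\left(37 \left(-51\right) \right)}}{R{\left(\left(-18\right) \left(-17\right),-1346 \right)}} = \frac{251633181}{194 \left(-32 - \left(-18\right) \left(-17\right)\right)} = \frac{251633181}{194 \left(-32 - 306\right)} = \frac{251633181}{194 \left(-338\right)} = \frac{251633181}{194} \left(- \frac{1}{338}\right) = - \frac{251633181}{65572}$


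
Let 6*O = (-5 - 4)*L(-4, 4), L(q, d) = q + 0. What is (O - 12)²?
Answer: 36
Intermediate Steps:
L(q, d) = q
O = 6 (O = ((-5 - 4)*(-4))/6 = (-9*(-4))/6 = (⅙)*36 = 6)
(O - 12)² = (6 - 12)² = (-6)² = 36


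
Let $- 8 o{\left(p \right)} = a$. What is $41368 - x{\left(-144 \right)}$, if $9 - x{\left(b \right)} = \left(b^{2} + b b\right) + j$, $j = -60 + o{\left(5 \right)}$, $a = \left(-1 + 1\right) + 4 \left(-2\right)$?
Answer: $82772$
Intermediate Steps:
$a = -8$ ($a = 0 - 8 = -8$)
$o{\left(p \right)} = 1$ ($o{\left(p \right)} = \left(- \frac{1}{8}\right) \left(-8\right) = 1$)
$j = -59$ ($j = -60 + 1 = -59$)
$x{\left(b \right)} = 68 - 2 b^{2}$ ($x{\left(b \right)} = 9 - \left(\left(b^{2} + b b\right) - 59\right) = 9 - \left(\left(b^{2} + b^{2}\right) - 59\right) = 9 - \left(2 b^{2} - 59\right) = 9 - \left(-59 + 2 b^{2}\right) = 68 - 2 b^{2}$)
$41368 - x{\left(-144 \right)} = 41368 - \left(68 - 2 \left(-144\right)^{2}\right) = 41368 - \left(68 - 41472\right) = 41368 - -41404 = 41368 + 41404 = 82772$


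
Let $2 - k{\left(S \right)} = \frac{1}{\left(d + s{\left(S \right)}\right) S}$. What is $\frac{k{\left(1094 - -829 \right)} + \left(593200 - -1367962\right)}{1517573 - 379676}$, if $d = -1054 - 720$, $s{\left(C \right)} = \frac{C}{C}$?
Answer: $\frac{6686547473557}{3879635925663} \approx 1.7235$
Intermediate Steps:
$s{\left(C \right)} = 1$
$d = -1774$ ($d = -1054 - 720 = -1774$)
$k{\left(S \right)} = 2 + \frac{1}{1773 S}$ ($k{\left(S \right)} = 2 - \frac{1}{\left(-1774 + 1\right) S} = 2 - \frac{1}{\left(-1773\right) S} = 2 - - \frac{1}{1773 S} = 2 + \frac{1}{1773 S}$)
$\frac{k{\left(1094 - -829 \right)} + \left(593200 - -1367962\right)}{1517573 - 379676} = \frac{\left(2 + \frac{1}{1773 \left(1094 - -829\right)}\right) + \left(593200 - -1367962\right)}{1517573 - 379676} = \frac{\left(2 + \frac{1}{1773 \left(1094 + 829\right)}\right) + \left(593200 + 1367962\right)}{1137897} = \left(\left(2 + \frac{1}{1773 \cdot 1923}\right) + 1961162\right) \frac{1}{1137897} = \left(\left(2 + \frac{1}{1773} \cdot \frac{1}{1923}\right) + 1961162\right) \frac{1}{1137897} = \left(\left(2 + \frac{1}{3409479}\right) + 1961162\right) \frac{1}{1137897} = \left(\frac{6818959}{3409479} + 1961162\right) \frac{1}{1137897} = \frac{6686547473557}{3409479} \cdot \frac{1}{1137897} = \frac{6686547473557}{3879635925663}$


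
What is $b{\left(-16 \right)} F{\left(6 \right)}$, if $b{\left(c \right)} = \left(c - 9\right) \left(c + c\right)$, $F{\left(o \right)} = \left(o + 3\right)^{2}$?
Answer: $64800$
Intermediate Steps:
$F{\left(o \right)} = \left(3 + o\right)^{2}$
$b{\left(c \right)} = 2 c \left(-9 + c\right)$ ($b{\left(c \right)} = \left(-9 + c\right) 2 c = 2 c \left(-9 + c\right)$)
$b{\left(-16 \right)} F{\left(6 \right)} = 2 \left(-16\right) \left(-9 - 16\right) \left(3 + 6\right)^{2} = 2 \left(-16\right) \left(-25\right) 9^{2} = 800 \cdot 81 = 64800$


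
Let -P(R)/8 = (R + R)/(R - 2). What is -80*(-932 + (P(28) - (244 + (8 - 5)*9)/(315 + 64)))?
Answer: 374430640/4927 ≈ 75996.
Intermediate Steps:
P(R) = -16*R/(-2 + R) (P(R) = -8*(R + R)/(R - 2) = -8*2*R/(-2 + R) = -16*R/(-2 + R))
-80*(-932 + (P(28) - (244 + (8 - 5)*9)/(315 + 64))) = -80*(-932 + (-16*28/(-2 + 28) - (244 + (8 - 5)*9)/(315 + 64))) = -80*(-932 + (-16*28/26 - (244 + 3*9)/379)) = -80*(-932 + (-16*28*1/26 - (244 + 27)/379)) = -80*(-932 + (-224/13 - 271/379)) = -80*(-932 - 88419/4927) = -80*(-4680383/4927) = 374430640/4927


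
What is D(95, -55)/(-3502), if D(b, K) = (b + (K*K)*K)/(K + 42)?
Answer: -83140/22763 ≈ -3.6524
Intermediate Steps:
D(b, K) = (b + K**3)/(42 + K) (D(b, K) = (b + K**2*K)/(42 + K) = (b + K**3)/(42 + K))
D(95, -55)/(-3502) = ((95 + (-55)**3)/(42 - 55))/(-3502) = ((95 - 166375)/(-13))*(-1/3502) = -1/13*(-166280)*(-1/3502) = (166280/13)*(-1/3502) = -83140/22763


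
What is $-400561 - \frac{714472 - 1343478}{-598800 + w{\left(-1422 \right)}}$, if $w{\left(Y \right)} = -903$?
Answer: $- \frac{240218262389}{599703} \approx -4.0056 \cdot 10^{5}$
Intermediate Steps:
$-400561 - \frac{714472 - 1343478}{-598800 + w{\left(-1422 \right)}} = -400561 - \frac{714472 - 1343478}{-598800 - 903} = -400561 - - \frac{629006}{-599703} = -400561 - \left(-629006\right) \left(- \frac{1}{599703}\right) = -400561 - \frac{629006}{599703} = - \frac{240218262389}{599703}$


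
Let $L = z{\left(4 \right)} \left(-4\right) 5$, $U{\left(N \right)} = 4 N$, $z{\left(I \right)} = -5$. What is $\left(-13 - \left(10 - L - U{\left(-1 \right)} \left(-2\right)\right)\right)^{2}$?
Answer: $7225$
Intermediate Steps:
$L = 100$ ($L = \left(-5\right) \left(-4\right) 5 = 20 \cdot 5 = 100$)
$\left(-13 - \left(10 - L - U{\left(-1 \right)} \left(-2\right)\right)\right)^{2} = \left(-13 + \left(-10 + \left(4 \left(-1\right) \left(-2\right) + 100\right)\right)\right)^{2} = \left(-13 + \left(-10 + \left(\left(-4\right) \left(-2\right) + 100\right)\right)\right)^{2} = \left(-13 + \left(-10 + \left(8 + 100\right)\right)\right)^{2} = \left(-13 + \left(-10 + 108\right)\right)^{2} = \left(-13 + 98\right)^{2} = 85^{2} = 7225$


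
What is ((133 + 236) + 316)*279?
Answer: 191115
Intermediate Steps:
((133 + 236) + 316)*279 = (369 + 316)*279 = 685*279 = 191115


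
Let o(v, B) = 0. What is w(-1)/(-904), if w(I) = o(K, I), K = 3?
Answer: 0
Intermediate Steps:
w(I) = 0
w(-1)/(-904) = 0/(-904) = 0*(-1/904) = 0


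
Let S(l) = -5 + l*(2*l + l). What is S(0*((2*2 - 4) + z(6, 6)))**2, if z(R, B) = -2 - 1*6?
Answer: 25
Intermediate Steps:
z(R, B) = -8 (z(R, B) = -2 - 6 = -8)
S(l) = -5 + 3*l**2 (S(l) = -5 + l*(3*l) = -5 + 3*l**2)
S(0*((2*2 - 4) + z(6, 6)))**2 = (-5 + 3*(0*((2*2 - 4) - 8))**2)**2 = (-5 + 3*(0*((4 - 4) - 8))**2)**2 = (-5 + 3*(0*(0 - 8))**2)**2 = (-5 + 3*(0*(-8))**2)**2 = (-5 + 3*0**2)**2 = (-5 + 3*0)**2 = (-5 + 0)**2 = (-5)**2 = 25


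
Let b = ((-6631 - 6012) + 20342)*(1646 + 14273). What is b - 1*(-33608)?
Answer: 122593989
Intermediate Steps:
b = 122560381 (b = (-12643 + 20342)*15919 = 7699*15919 = 122560381)
b - 1*(-33608) = 122560381 - 1*(-33608) = 122560381 + 33608 = 122593989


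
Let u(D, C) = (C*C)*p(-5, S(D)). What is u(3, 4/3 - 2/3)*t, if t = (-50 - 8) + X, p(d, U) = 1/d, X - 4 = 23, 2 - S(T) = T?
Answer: 124/45 ≈ 2.7556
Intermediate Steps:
S(T) = 2 - T
X = 27 (X = 4 + 23 = 27)
u(D, C) = -C**2/5 (u(D, C) = (C*C)/(-5) = C**2*(-1/5) = -C**2/5)
t = -31 (t = (-50 - 8) + 27 = -58 + 27 = -31)
u(3, 4/3 - 2/3)*t = -(4/3 - 2/3)**2/5*(-31) = -(2/3)**2/5*(-31) = -1/5*4/9*(-31) = -4/45*(-31) = 124/45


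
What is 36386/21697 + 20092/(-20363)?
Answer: 304991994/441816011 ≈ 0.69031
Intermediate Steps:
36386/21697 + 20092/(-20363) = 36386*(1/21697) + 20092*(-1/20363) = 36386/21697 - 20092/20363 = 304991994/441816011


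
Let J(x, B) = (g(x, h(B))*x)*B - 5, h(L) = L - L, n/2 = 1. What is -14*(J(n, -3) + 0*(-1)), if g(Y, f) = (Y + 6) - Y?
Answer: 574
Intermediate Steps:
n = 2 (n = 2*1 = 2)
h(L) = 0
g(Y, f) = 6 (g(Y, f) = (6 + Y) - Y = 6)
J(x, B) = -5 + 6*B*x (J(x, B) = (6*x)*B - 5 = 6*B*x - 5 = -5 + 6*B*x)
-14*(J(n, -3) + 0*(-1)) = -14*((-5 + 6*(-3)*2) + 0*(-1)) = -14*((-5 - 36) + 0) = -14*(-41 + 0) = -14*(-41) = 574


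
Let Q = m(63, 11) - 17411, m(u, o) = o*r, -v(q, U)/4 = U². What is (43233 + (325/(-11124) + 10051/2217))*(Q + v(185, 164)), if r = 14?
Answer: -44373458214290761/8220636 ≈ -5.3978e+9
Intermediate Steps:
v(q, U) = -4*U²
m(u, o) = 14*o (m(u, o) = o*14 = 14*o)
Q = -17257 (Q = 14*11 - 17411 = 154 - 17411 = -17257)
(43233 + (325/(-11124) + 10051/2217))*(Q + v(185, 164)) = (43233 + (325/(-11124) + 10051/2217))*(-17257 - 4*164²) = (43233 + (325*(-1/11124) + 10051*(1/2217)))*(-17257 - 4*26896) = (43233 + (-325/11124 + 10051/2217))*(-17257 - 107584) = (43233 + 37028933/8220636)*(-124841) = (355439785121/8220636)*(-124841) = -44373458214290761/8220636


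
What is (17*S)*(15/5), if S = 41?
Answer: 2091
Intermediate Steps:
(17*S)*(15/5) = (17*41)*(15/5) = 697*(15*(⅕)) = 697*3 = 2091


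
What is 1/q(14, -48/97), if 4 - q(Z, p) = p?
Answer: 97/436 ≈ 0.22248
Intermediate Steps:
q(Z, p) = 4 - p
1/q(14, -48/97) = 1/(4 - (-48)/97) = 1/(4 - 1*(-48/97)) = 1/(4 + 48/97) = 1/(436/97) = 97/436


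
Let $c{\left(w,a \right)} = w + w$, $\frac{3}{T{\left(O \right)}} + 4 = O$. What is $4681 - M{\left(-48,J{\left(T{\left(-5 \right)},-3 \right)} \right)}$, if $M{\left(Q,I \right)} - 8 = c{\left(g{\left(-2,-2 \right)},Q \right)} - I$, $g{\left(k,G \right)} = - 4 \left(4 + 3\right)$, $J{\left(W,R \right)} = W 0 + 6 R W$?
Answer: $4735$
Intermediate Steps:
$T{\left(O \right)} = \frac{3}{-4 + O}$
$J{\left(W,R \right)} = 6 R W$ ($J{\left(W,R \right)} = 0 + 6 R W = 6 R W$)
$g{\left(k,G \right)} = -28$ ($g{\left(k,G \right)} = \left(-4\right) 7 = -28$)
$c{\left(w,a \right)} = 2 w$
$M{\left(Q,I \right)} = -48 - I$ ($M{\left(Q,I \right)} = 8 - \left(56 + I\right) = -48 - I$)
$4681 - M{\left(-48,J{\left(T{\left(-5 \right)},-3 \right)} \right)} = 4681 - \left(-48 - 6 \left(-3\right) \frac{3}{-4 - 5}\right) = 4681 - \left(-48 - 6 \left(-3\right) \frac{3}{-9}\right) = 4681 - \left(-48 - 6 \left(-3\right) 3 \left(- \frac{1}{9}\right)\right) = 4681 - \left(-48 - 6 \left(-3\right) \left(- \frac{1}{3}\right)\right) = 4681 - \left(-48 - 6\right) = 4681 - -54 = 4681 + 54 = 4735$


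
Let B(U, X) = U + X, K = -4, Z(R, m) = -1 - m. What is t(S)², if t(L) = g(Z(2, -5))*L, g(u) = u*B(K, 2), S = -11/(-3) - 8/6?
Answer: 3136/9 ≈ 348.44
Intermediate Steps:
S = 7/3 (S = -11*(-⅓) - 8*⅙ = 11/3 - 4/3 = 7/3 ≈ 2.3333)
g(u) = -2*u (g(u) = u*(-4 + 2) = u*(-2) = -2*u)
t(L) = -8*L (t(L) = (-2*(-1 - 1*(-5)))*L = (-2*(-1 + 5))*L = (-2*4)*L = -8*L)
t(S)² = (-8*7/3)² = (-56/3)² = 3136/9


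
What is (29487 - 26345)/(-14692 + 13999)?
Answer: -3142/693 ≈ -4.5339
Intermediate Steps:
(29487 - 26345)/(-14692 + 13999) = 3142/(-693) = 3142*(-1/693) = -3142/693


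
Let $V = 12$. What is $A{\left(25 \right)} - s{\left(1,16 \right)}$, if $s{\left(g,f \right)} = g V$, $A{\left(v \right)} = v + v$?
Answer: $38$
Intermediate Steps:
$A{\left(v \right)} = 2 v$
$s{\left(g,f \right)} = 12 g$ ($s{\left(g,f \right)} = g 12 = 12 g$)
$A{\left(25 \right)} - s{\left(1,16 \right)} = 2 \cdot 25 - 12 \cdot 1 = 50 - 12 = 38$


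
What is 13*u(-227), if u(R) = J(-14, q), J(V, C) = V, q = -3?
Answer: -182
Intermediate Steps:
u(R) = -14
13*u(-227) = 13*(-14) = -182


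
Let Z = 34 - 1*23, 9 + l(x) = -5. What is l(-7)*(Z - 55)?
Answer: 616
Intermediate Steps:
l(x) = -14 (l(x) = -9 - 5 = -14)
Z = 11 (Z = 34 - 23 = 11)
l(-7)*(Z - 55) = -14*(11 - 55) = -14*(-44) = 616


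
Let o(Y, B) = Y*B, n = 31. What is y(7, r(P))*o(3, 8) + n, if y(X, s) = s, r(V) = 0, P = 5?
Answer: 31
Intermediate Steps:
o(Y, B) = B*Y
y(7, r(P))*o(3, 8) + n = 0*(8*3) + 31 = 0*24 + 31 = 0 + 31 = 31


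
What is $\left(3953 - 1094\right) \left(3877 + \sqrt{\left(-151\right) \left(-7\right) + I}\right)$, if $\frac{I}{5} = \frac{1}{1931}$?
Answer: $11084343 + \frac{11436 \sqrt{246331877}}{1931} \approx 1.1177 \cdot 10^{7}$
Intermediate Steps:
$I = \frac{5}{1931} \approx 0.0025893$
$\left(3953 - 1094\right) \left(3877 + \sqrt{\left(-151\right) \left(-7\right) + I}\right) = \left(3953 - 1094\right) \left(3877 + \sqrt{\left(-151\right) \left(-7\right) + \frac{5}{1931}}\right) = 2859 \left(3877 + \sqrt{1057 + \frac{5}{1931}}\right) = 2859 \left(3877 + \sqrt{\frac{2041072}{1931}}\right) = 2859 \left(3877 + \frac{4 \sqrt{246331877}}{1931}\right) = 11084343 + \frac{11436 \sqrt{246331877}}{1931}$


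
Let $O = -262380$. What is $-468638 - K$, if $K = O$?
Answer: $-206258$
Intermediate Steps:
$K = -262380$
$-468638 - K = -468638 - -262380 = -468638 + 262380 = -206258$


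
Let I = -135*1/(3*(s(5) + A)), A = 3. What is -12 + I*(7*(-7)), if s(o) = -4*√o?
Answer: -7467/71 - 8820*√5/71 ≈ -382.95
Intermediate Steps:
I = -135/(9 - 12*√5) (I = -135*1/(3*(-4*√5 + 3)) = -135*1/(3*(3 - 4*√5)) = -135/(9 - 12*√5) ≈ 7.5703)
-12 + I*(7*(-7)) = -12 + (135/71 + 180*√5/71)*(7*(-7)) = -12 + (135/71 + 180*√5/71)*(-49) = -12 + (-6615/71 - 8820*√5/71) = -7467/71 - 8820*√5/71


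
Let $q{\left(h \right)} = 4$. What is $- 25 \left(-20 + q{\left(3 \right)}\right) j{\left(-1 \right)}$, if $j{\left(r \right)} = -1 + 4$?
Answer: $1200$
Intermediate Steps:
$j{\left(r \right)} = 3$
$- 25 \left(-20 + q{\left(3 \right)}\right) j{\left(-1 \right)} = - 25 \left(-20 + 4\right) 3 = \left(-25\right) \left(-16\right) 3 = 400 \cdot 3 = 1200$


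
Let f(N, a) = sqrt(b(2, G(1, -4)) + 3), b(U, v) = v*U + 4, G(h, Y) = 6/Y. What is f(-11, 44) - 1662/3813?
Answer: 1988/1271 ≈ 1.5641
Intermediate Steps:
b(U, v) = 4 + U*v (b(U, v) = U*v + 4 = 4 + U*v)
f(N, a) = 2 (f(N, a) = sqrt((4 + 2*(6/(-4))) + 3) = sqrt((4 + 2*(6*(-1/4))) + 3) = sqrt((4 + 2*(-3/2)) + 3) = sqrt((4 - 3) + 3) = sqrt(1 + 3) = sqrt(4) = 2)
f(-11, 44) - 1662/3813 = 2 - 1662/3813 = 2 - 1*554/1271 = 2 - 554/1271 = 1988/1271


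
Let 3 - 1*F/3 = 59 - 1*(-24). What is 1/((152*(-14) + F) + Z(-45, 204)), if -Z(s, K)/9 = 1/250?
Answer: -250/592009 ≈ -0.00042229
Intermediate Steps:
F = -240 (F = 9 - 3*(59 - 1*(-24)) = 9 - 3*(59 + 24) = 9 - 3*83 = 9 - 249 = -240)
Z(s, K) = -9/250
1/((152*(-14) + F) + Z(-45, 204)) = 1/((152*(-14) - 240) - 9/250) = 1/((-2128 - 240) - 9/250) = 1/(-2368 - 9/250) = 1/(-592009/250) = -250/592009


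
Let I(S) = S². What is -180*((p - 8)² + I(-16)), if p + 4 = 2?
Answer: -64080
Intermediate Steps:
p = -2 (p = -4 + 2 = -2)
-180*((p - 8)² + I(-16)) = -180*((-2 - 8)² + (-16)²) = -180*((-10)² + 256) = -180*(100 + 256) = -180*356 = -64080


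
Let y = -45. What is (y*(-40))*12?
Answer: 21600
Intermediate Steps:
(y*(-40))*12 = -45*(-40)*12 = 1800*12 = 21600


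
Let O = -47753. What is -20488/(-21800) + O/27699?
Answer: -59189786/75479775 ≈ -0.78418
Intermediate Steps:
-20488/(-21800) + O/27699 = -20488/(-21800) - 47753/27699 = -20488*(-1/21800) - 47753*1/27699 = 2561/2725 - 47753/27699 = -59189786/75479775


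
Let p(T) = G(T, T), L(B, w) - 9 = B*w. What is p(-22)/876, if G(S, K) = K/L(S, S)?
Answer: -11/215934 ≈ -5.0941e-5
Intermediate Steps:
L(B, w) = 9 + B*w
G(S, K) = K/(9 + S²) (G(S, K) = K/(9 + S*S) = K/(9 + S²))
p(T) = T/(9 + T²)
p(-22)/876 = -22/(9 + (-22)²)/876 = -22/(9 + 484)*(1/876) = -22/493*(1/876) = -22*1/493*(1/876) = -22/493*1/876 = -11/215934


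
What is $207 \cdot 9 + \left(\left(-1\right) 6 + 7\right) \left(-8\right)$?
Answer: $1855$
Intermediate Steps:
$207 \cdot 9 + \left(\left(-1\right) 6 + 7\right) \left(-8\right) = 1863 + \left(-6 + 7\right) \left(-8\right) = 1863 + 1 \left(-8\right) = 1863 - 8 = 1855$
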